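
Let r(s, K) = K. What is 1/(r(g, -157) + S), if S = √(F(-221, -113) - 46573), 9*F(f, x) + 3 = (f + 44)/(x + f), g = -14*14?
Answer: -157314/71364719 - I*√46759753842/71364719 ≈ -0.0022044 - 0.0030301*I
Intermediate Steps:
g = -196
F(f, x) = -⅓ + (44 + f)/(9*(f + x)) (F(f, x) = -⅓ + ((f + 44)/(x + f))/9 = -⅓ + ((44 + f)/(f + x))/9 = -⅓ + (44 + f)/(9*(f + x)))
S = I*√46759753842/1002 (S = √((44 - 3*(-113) - 2*(-221))/(9*(-221 - 113)) - 46573) = √((⅑)*(44 + 339 + 442)/(-334) - 46573) = √((⅑)*(-1/334)*825 - 46573) = √(-275/1002 - 46573) = √(-46666421/1002) = I*√46759753842/1002 ≈ 215.81*I)
1/(r(g, -157) + S) = 1/(-157 + I*√46759753842/1002)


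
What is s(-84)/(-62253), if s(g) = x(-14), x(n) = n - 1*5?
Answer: 19/62253 ≈ 0.00030521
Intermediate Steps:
x(n) = -5 + n (x(n) = n - 5 = -5 + n)
s(g) = -19 (s(g) = -5 - 14 = -19)
s(-84)/(-62253) = -19/(-62253) = -19*(-1/62253) = 19/62253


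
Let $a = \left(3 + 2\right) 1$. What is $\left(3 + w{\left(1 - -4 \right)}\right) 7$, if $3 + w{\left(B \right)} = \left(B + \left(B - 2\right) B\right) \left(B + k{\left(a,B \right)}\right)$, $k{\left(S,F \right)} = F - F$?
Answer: $700$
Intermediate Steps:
$a = 5$ ($a = 5 \cdot 1 = 5$)
$k{\left(S,F \right)} = 0$
$w{\left(B \right)} = -3 + B \left(B + B \left(-2 + B\right)\right)$ ($w{\left(B \right)} = -3 + \left(B + \left(B - 2\right) B\right) \left(B + 0\right) = -3 + \left(B + \left(-2 + B\right) B\right) B = -3 + \left(B + B \left(-2 + B\right)\right) B = -3 + B \left(B + B \left(-2 + B\right)\right)$)
$\left(3 + w{\left(1 - -4 \right)}\right) 7 = \left(3 - \left(3 + \left(1 - -4\right)^{2} - \left(1 - -4\right)^{3}\right)\right) 7 = \left(3 - \left(3 + \left(1 + 4\right)^{2} - \left(1 + 4\right)^{3}\right)\right) 7 = \left(3 - \left(28 - 125\right)\right) 7 = \left(3 - -97\right) 7 = \left(3 + 97\right) 7 = 100 \cdot 7 = 700$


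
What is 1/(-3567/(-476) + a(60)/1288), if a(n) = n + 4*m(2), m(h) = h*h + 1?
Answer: 10948/82721 ≈ 0.13235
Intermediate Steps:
m(h) = 1 + h² (m(h) = h² + 1 = 1 + h²)
a(n) = 20 + n (a(n) = n + 4*(1 + 2²) = n + 4*(1 + 4) = n + 4*5 = n + 20 = 20 + n)
1/(-3567/(-476) + a(60)/1288) = 1/(-3567/(-476) + (20 + 60)/1288) = 1/(-3567*(-1/476) + 80*(1/1288)) = 1/(3567/476 + 10/161) = 1/(82721/10948) = 10948/82721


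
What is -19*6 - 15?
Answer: -129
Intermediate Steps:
-19*6 - 15 = -114 - 15 = -129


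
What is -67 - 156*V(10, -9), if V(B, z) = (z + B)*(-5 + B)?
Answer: -847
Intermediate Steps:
V(B, z) = (-5 + B)*(B + z) (V(B, z) = (B + z)*(-5 + B) = (-5 + B)*(B + z))
-67 - 156*V(10, -9) = -67 - 156*(10**2 - 5*10 - 5*(-9) + 10*(-9)) = -67 - 156*(100 - 50 + 45 - 90) = -67 - 156*5 = -67 - 780 = -847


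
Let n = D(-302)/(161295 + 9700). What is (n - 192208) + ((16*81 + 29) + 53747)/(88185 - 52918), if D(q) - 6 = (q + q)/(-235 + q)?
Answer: -622435201968910618/3238368117105 ≈ -1.9221e+5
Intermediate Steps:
D(q) = 6 + 2*q/(-235 + q) (D(q) = 6 + (q + q)/(-235 + q) = 6 + (2*q)/(-235 + q) = 6 + 2*q/(-235 + q))
n = 3826/91824315 (n = (2*(-705 + 4*(-302))/(-235 - 302))/(161295 + 9700) = (2*(-705 - 1208)/(-537))/170995 = (2*(-1/537)*(-1913))*(1/170995) = (3826/537)*(1/170995) = 3826/91824315 ≈ 4.1666e-5)
(n - 192208) + ((16*81 + 29) + 53747)/(88185 - 52918) = (3826/91824315 - 192208) + ((16*81 + 29) + 53747)/(88185 - 52918) = -17649367933694/91824315 + ((1296 + 29) + 53747)/35267 = -17649367933694/91824315 + (1325 + 53747)*(1/35267) = -17649367933694/91824315 + 55072*(1/35267) = -17649367933694/91824315 + 55072/35267 = -622435201968910618/3238368117105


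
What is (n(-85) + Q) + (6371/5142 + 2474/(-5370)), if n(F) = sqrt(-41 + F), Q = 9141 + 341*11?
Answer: 59333726107/4602090 + 3*I*sqrt(14) ≈ 12893.0 + 11.225*I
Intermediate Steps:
Q = 12892 (Q = 9141 + 3751 = 12892)
(n(-85) + Q) + (6371/5142 + 2474/(-5370)) = (sqrt(-41 - 85) + 12892) + (6371/5142 + 2474/(-5370)) = (sqrt(-126) + 12892) + (6371*(1/5142) + 2474*(-1/5370)) = (3*I*sqrt(14) + 12892) + (6371/5142 - 1237/2685) = (12892 + 3*I*sqrt(14)) + 3581827/4602090 = 59333726107/4602090 + 3*I*sqrt(14)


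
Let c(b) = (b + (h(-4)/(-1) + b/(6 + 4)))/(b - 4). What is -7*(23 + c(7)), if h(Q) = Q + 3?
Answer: -1813/10 ≈ -181.30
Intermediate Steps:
h(Q) = 3 + Q
c(b) = (1 + 11*b/10)/(-4 + b) (c(b) = (b + ((3 - 4)/(-1) + b/(6 + 4)))/(b - 4) = (b + (-1*(-1) + b/10))/(-4 + b) = (b + (1 + b*(1/10)))/(-4 + b) = (b + (1 + b/10))/(-4 + b) = (1 + 11*b/10)/(-4 + b))
-7*(23 + c(7)) = -7*(23 + (10 + 11*7)/(10*(-4 + 7))) = -7*(23 + (1/10)*(10 + 77)/3) = -7*(23 + (1/10)*(1/3)*87) = -7*(23 + 29/10) = -7*259/10 = -1813/10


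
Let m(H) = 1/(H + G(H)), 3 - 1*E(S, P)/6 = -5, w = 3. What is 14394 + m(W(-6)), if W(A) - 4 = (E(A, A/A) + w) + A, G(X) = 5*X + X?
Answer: 4937143/343 ≈ 14394.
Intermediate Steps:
E(S, P) = 48 (E(S, P) = 18 - 6*(-5) = 18 + 30 = 48)
G(X) = 6*X
W(A) = 55 + A (W(A) = 4 + ((48 + 3) + A) = 4 + (51 + A) = 55 + A)
m(H) = 1/(7*H) (m(H) = 1/(H + 6*H) = 1/(7*H))
14394 + m(W(-6)) = 14394 + 1/(7*(55 - 6)) = 14394 + (⅐)/49 = 14394 + (⅐)*(1/49) = 14394 + 1/343 = 4937143/343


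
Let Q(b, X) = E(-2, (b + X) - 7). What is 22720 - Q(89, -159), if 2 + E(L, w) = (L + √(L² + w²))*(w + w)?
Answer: 22414 + 154*√5933 ≈ 34276.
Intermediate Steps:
E(L, w) = -2 + 2*w*(L + √(L² + w²)) (E(L, w) = -2 + (L + √(L² + w²))*(w + w) = -2 + (L + √(L² + w²))*(2*w) = -2 + 2*w*(L + √(L² + w²)))
Q(b, X) = 26 - 4*X - 4*b + 2*√(4 + (-7 + X + b)²)*(-7 + X + b) (Q(b, X) = -2 + 2*(-2)*((b + X) - 7) + 2*((b + X) - 7)*√((-2)² + ((b + X) - 7)²) = -2 + 2*(-2)*((X + b) - 7) + 2*((X + b) - 7)*√(4 + ((X + b) - 7)²) = -2 + 2*(-2)*(-7 + X + b) + 2*(-7 + X + b)*√(4 + (-7 + X + b)²) = -2 + (28 - 4*X - 4*b) + 2*√(4 + (-7 + X + b)²)*(-7 + X + b) = 26 - 4*X - 4*b + 2*√(4 + (-7 + X + b)²)*(-7 + X + b))
22720 - Q(89, -159) = 22720 - (26 - 4*(-159) - 4*89 + 2*√(4 + (-7 - 159 + 89)²)*(-7 - 159 + 89)) = 22720 - (26 + 636 - 356 + 2*√(4 + (-77)²)*(-77)) = 22720 - (26 + 636 - 356 + 2*√(4 + 5929)*(-77)) = 22720 - (26 + 636 - 356 + 2*√5933*(-77)) = 22720 - (26 + 636 - 356 - 154*√5933) = 22720 - (306 - 154*√5933) = 22720 + (-306 + 154*√5933) = 22414 + 154*√5933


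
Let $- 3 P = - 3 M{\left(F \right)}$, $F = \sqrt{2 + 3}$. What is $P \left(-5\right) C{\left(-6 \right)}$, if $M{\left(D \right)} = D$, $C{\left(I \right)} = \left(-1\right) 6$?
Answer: $30 \sqrt{5} \approx 67.082$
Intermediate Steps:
$C{\left(I \right)} = -6$
$F = \sqrt{5} \approx 2.2361$
$P = \sqrt{5}$ ($P = - \frac{\left(-3\right) \sqrt{5}}{3} = \sqrt{5} \approx 2.2361$)
$P \left(-5\right) C{\left(-6 \right)} = \sqrt{5} \left(-5\right) \left(-6\right) = - 5 \sqrt{5} \left(-6\right) = 30 \sqrt{5}$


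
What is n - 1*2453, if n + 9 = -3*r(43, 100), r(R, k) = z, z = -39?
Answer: -2345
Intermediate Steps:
r(R, k) = -39
n = 108 (n = -9 - 3*(-39) = -9 + 117 = 108)
n - 1*2453 = 108 - 1*2453 = 108 - 2453 = -2345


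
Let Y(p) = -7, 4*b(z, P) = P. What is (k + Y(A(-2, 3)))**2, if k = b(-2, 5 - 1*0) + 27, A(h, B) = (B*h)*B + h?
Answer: 7225/16 ≈ 451.56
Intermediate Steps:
b(z, P) = P/4
A(h, B) = h + h*B**2 (A(h, B) = h*B**2 + h = h + h*B**2)
k = 113/4 (k = (5 - 1*0)/4 + 27 = (5 + 0)/4 + 27 = (1/4)*5 + 27 = 5/4 + 27 = 113/4 ≈ 28.250)
(k + Y(A(-2, 3)))**2 = (113/4 - 7)**2 = (85/4)**2 = 7225/16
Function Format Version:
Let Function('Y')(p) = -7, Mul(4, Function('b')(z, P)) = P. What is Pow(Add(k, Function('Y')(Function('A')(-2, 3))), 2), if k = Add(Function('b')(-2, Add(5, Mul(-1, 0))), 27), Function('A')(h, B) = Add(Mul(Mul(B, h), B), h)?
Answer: Rational(7225, 16) ≈ 451.56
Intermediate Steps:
Function('b')(z, P) = Mul(Rational(1, 4), P)
Function('A')(h, B) = Add(h, Mul(h, Pow(B, 2))) (Function('A')(h, B) = Add(Mul(h, Pow(B, 2)), h) = Add(h, Mul(h, Pow(B, 2))))
k = Rational(113, 4) (k = Add(Mul(Rational(1, 4), Add(5, Mul(-1, 0))), 27) = Add(Mul(Rational(1, 4), Add(5, 0)), 27) = Add(Mul(Rational(1, 4), 5), 27) = Add(Rational(5, 4), 27) = Rational(113, 4) ≈ 28.250)
Pow(Add(k, Function('Y')(Function('A')(-2, 3))), 2) = Pow(Add(Rational(113, 4), -7), 2) = Pow(Rational(85, 4), 2) = Rational(7225, 16)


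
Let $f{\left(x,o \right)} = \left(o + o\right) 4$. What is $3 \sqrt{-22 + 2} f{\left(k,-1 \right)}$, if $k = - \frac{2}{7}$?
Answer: $- 48 i \sqrt{5} \approx - 107.33 i$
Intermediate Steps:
$k = - \frac{2}{7}$ ($k = \left(-2\right) \frac{1}{7} = - \frac{2}{7} \approx -0.28571$)
$f{\left(x,o \right)} = 8 o$ ($f{\left(x,o \right)} = 2 o 4 = 8 o$)
$3 \sqrt{-22 + 2} f{\left(k,-1 \right)} = 3 \sqrt{-22 + 2} \cdot 8 \left(-1\right) = 3 \sqrt{-20} \left(-8\right) = 3 \cdot 2 i \sqrt{5} \left(-8\right) = 6 i \sqrt{5} \left(-8\right) = - 48 i \sqrt{5}$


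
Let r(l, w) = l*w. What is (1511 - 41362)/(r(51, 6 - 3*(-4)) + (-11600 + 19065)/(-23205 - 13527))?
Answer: -209115276/4816073 ≈ -43.420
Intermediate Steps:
(1511 - 41362)/(r(51, 6 - 3*(-4)) + (-11600 + 19065)/(-23205 - 13527)) = (1511 - 41362)/(51*(6 - 3*(-4)) + (-11600 + 19065)/(-23205 - 13527)) = -39851/(51*(6 + 12) + 7465/(-36732)) = -39851/(51*18 + 7465*(-1/36732)) = -39851/(918 - 7465/36732) = -39851/33712511/36732 = -39851*36732/33712511 = -209115276/4816073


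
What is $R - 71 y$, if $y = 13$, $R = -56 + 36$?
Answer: $-943$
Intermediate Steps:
$R = -20$
$R - 71 y = -20 - 923 = -943$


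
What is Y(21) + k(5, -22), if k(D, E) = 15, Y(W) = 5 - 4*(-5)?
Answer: 40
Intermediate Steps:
Y(W) = 25 (Y(W) = 5 + 20 = 25)
Y(21) + k(5, -22) = 25 + 15 = 40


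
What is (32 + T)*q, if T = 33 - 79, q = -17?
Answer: 238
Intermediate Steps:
T = -46
(32 + T)*q = (32 - 46)*(-17) = -14*(-17) = 238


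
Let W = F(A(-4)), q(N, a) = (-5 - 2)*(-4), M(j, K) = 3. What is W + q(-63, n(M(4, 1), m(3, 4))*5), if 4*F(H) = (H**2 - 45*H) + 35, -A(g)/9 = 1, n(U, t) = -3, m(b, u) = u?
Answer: 633/4 ≈ 158.25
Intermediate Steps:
A(g) = -9 (A(g) = -9*1 = -9)
F(H) = 35/4 - 45*H/4 + H**2/4 (F(H) = ((H**2 - 45*H) + 35)/4 = (35 + H**2 - 45*H)/4 = 35/4 - 45*H/4 + H**2/4)
q(N, a) = 28 (q(N, a) = -7*(-4) = 28)
W = 521/4 (W = 35/4 - 45/4*(-9) + (1/4)*(-9)**2 = 35/4 + 405/4 + (1/4)*81 = 35/4 + 405/4 + 81/4 = 521/4 ≈ 130.25)
W + q(-63, n(M(4, 1), m(3, 4))*5) = 521/4 + 28 = 633/4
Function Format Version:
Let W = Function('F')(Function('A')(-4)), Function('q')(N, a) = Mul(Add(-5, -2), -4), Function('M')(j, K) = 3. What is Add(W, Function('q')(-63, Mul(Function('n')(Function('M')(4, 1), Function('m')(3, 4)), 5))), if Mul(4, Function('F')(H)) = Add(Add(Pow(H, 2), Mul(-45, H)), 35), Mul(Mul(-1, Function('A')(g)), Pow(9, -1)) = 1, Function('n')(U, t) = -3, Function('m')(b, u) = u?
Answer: Rational(633, 4) ≈ 158.25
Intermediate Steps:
Function('A')(g) = -9 (Function('A')(g) = Mul(-9, 1) = -9)
Function('F')(H) = Add(Rational(35, 4), Mul(Rational(-45, 4), H), Mul(Rational(1, 4), Pow(H, 2))) (Function('F')(H) = Mul(Rational(1, 4), Add(Add(Pow(H, 2), Mul(-45, H)), 35)) = Mul(Rational(1, 4), Add(35, Pow(H, 2), Mul(-45, H))) = Add(Rational(35, 4), Mul(Rational(-45, 4), H), Mul(Rational(1, 4), Pow(H, 2))))
Function('q')(N, a) = 28 (Function('q')(N, a) = Mul(-7, -4) = 28)
W = Rational(521, 4) (W = Add(Rational(35, 4), Mul(Rational(-45, 4), -9), Mul(Rational(1, 4), Pow(-9, 2))) = Add(Rational(35, 4), Rational(405, 4), Mul(Rational(1, 4), 81)) = Add(Rational(35, 4), Rational(405, 4), Rational(81, 4)) = Rational(521, 4) ≈ 130.25)
Add(W, Function('q')(-63, Mul(Function('n')(Function('M')(4, 1), Function('m')(3, 4)), 5))) = Add(Rational(521, 4), 28) = Rational(633, 4)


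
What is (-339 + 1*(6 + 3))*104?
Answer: -34320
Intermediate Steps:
(-339 + 1*(6 + 3))*104 = (-339 + 1*9)*104 = (-339 + 9)*104 = -330*104 = -34320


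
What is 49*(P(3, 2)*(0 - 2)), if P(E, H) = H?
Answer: -196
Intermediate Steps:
49*(P(3, 2)*(0 - 2)) = 49*(2*(0 - 2)) = 49*(2*(-2)) = 49*(-4) = -196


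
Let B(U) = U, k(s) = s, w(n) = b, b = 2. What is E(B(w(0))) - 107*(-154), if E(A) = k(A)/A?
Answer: 16479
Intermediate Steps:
w(n) = 2
E(A) = 1 (E(A) = A/A = 1)
E(B(w(0))) - 107*(-154) = 1 - 107*(-154) = 1 - 1*(-16478) = 1 + 16478 = 16479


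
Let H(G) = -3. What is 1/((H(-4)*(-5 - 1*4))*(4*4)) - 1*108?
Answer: -46655/432 ≈ -108.00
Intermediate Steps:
1/((H(-4)*(-5 - 1*4))*(4*4)) - 1*108 = 1/((-3*(-5 - 1*4))*(4*4)) - 1*108 = 1/(-3*(-5 - 4)*16) - 108 = 1/(-3*(-9)*16) - 108 = 1/(27*16) - 108 = 1/432 - 108 = -46655/432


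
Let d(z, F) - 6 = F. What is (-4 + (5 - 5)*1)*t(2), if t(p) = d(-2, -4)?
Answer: -8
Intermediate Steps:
d(z, F) = 6 + F
t(p) = 2 (t(p) = 6 - 4 = 2)
(-4 + (5 - 5)*1)*t(2) = (-4 + (5 - 5)*1)*2 = (-4 + 0*1)*2 = (-4 + 0)*2 = -4*2 = -8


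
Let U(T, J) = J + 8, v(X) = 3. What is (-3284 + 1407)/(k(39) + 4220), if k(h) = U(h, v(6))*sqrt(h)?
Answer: -7920940/17803681 + 20647*sqrt(39)/17803681 ≈ -0.43766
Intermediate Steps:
U(T, J) = 8 + J
k(h) = 11*sqrt(h) (k(h) = (8 + 3)*sqrt(h) = 11*sqrt(h))
(-3284 + 1407)/(k(39) + 4220) = (-3284 + 1407)/(11*sqrt(39) + 4220) = -1877/(4220 + 11*sqrt(39))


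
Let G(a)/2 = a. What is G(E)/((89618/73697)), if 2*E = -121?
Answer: -8917337/89618 ≈ -99.504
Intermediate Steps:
E = -121/2 (E = (½)*(-121) = -121/2 ≈ -60.500)
G(a) = 2*a
G(E)/((89618/73697)) = (2*(-121/2))/((89618/73697)) = -121/(89618*(1/73697)) = -121/89618/73697 = -121*73697/89618 = -8917337/89618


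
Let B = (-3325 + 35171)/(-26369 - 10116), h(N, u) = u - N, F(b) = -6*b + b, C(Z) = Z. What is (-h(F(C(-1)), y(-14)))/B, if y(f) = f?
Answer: -693215/31846 ≈ -21.768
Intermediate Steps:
F(b) = -5*b
B = -31846/36485 (B = 31846/(-36485) = 31846*(-1/36485) = -31846/36485 ≈ -0.87285)
(-h(F(C(-1)), y(-14)))/B = (-(-14 - (-5)*(-1)))/(-31846/36485) = -(-14 - 1*5)*(-36485/31846) = -(-14 - 5)*(-36485/31846) = -1*(-19)*(-36485/31846) = 19*(-36485/31846) = -693215/31846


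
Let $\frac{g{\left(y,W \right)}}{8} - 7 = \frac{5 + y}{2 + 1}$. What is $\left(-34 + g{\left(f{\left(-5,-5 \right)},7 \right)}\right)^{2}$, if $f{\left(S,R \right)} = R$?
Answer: $484$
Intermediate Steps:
$g{\left(y,W \right)} = \frac{208}{3} + \frac{8 y}{3}$ ($g{\left(y,W \right)} = 56 + 8 \frac{5 + y}{2 + 1} = 56 + 8 \frac{5 + y}{3} = 56 + 8 \left(5 + y\right) \frac{1}{3} = 56 + 8 \left(\frac{5}{3} + \frac{y}{3}\right) = 56 + \left(\frac{40}{3} + \frac{8 y}{3}\right) = \frac{208}{3} + \frac{8 y}{3}$)
$\left(-34 + g{\left(f{\left(-5,-5 \right)},7 \right)}\right)^{2} = \left(-34 + \left(\frac{208}{3} + \frac{8}{3} \left(-5\right)\right)\right)^{2} = \left(-34 + \left(\frac{208}{3} - \frac{40}{3}\right)\right)^{2} = \left(-34 + 56\right)^{2} = 22^{2} = 484$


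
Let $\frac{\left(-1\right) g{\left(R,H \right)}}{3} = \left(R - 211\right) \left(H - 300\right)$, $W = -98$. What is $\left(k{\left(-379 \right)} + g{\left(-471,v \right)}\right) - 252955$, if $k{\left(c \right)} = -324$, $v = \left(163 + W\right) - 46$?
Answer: $-828205$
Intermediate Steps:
$v = 19$ ($v = \left(163 - 98\right) - 46 = 65 - 46 = 19$)
$g{\left(R,H \right)} = - 3 \left(-300 + H\right) \left(-211 + R\right)$ ($g{\left(R,H \right)} = - 3 \left(R - 211\right) \left(H - 300\right) = - 3 \left(-211 + R\right) \left(-300 + H\right) = - 3 \left(-300 + H\right) \left(-211 + R\right)$)
$\left(k{\left(-379 \right)} + g{\left(-471,v \right)}\right) - 252955 = \left(-324 + \left(-189900 + 633 \cdot 19 + 900 \left(-471\right) - 57 \left(-471\right)\right)\right) - 252955 = \left(-324 + \left(-189900 + 12027 - 423900 + 26847\right)\right) - 252955 = \left(-324 - 574926\right) - 252955 = -575250 - 252955 = -828205$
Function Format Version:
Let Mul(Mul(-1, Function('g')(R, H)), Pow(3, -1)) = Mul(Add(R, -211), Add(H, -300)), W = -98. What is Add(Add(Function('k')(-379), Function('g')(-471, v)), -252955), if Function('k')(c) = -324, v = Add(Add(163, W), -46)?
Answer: -828205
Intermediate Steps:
v = 19 (v = Add(Add(163, -98), -46) = Add(65, -46) = 19)
Function('g')(R, H) = Mul(-3, Add(-300, H), Add(-211, R)) (Function('g')(R, H) = Mul(-3, Mul(Add(R, -211), Add(H, -300))) = Mul(-3, Mul(Add(-211, R), Add(-300, H))) = Mul(-3, Mul(Add(-300, H), Add(-211, R))) = Mul(-3, Add(-300, H), Add(-211, R)))
Add(Add(Function('k')(-379), Function('g')(-471, v)), -252955) = Add(Add(-324, Add(-189900, Mul(633, 19), Mul(900, -471), Mul(-3, 19, -471))), -252955) = Add(Add(-324, Add(-189900, 12027, -423900, 26847)), -252955) = Add(Add(-324, -574926), -252955) = Add(-575250, -252955) = -828205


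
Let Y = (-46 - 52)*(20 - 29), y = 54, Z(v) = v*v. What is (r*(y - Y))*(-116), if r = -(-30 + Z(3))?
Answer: 2017008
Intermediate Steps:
Z(v) = v**2
Y = 882 (Y = -98*(-9) = 882)
r = 21 (r = -(-30 + 3**2) = -(-30 + 9) = -1*(-21) = 21)
(r*(y - Y))*(-116) = (21*(54 - 1*882))*(-116) = (21*(54 - 882))*(-116) = (21*(-828))*(-116) = -17388*(-116) = 2017008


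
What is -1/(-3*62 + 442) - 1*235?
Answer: -60161/256 ≈ -235.00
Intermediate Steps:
-1/(-3*62 + 442) - 1*235 = -1/(-186 + 442) - 235 = -1/256 - 235 = -60161/256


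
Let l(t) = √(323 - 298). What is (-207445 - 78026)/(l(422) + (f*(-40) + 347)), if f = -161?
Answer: -95157/2264 ≈ -42.030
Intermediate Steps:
l(t) = 5 (l(t) = √25 = 5)
(-207445 - 78026)/(l(422) + (f*(-40) + 347)) = (-207445 - 78026)/(5 + (-161*(-40) + 347)) = -285471/(5 + (6440 + 347)) = -285471/(5 + 6787) = -285471/6792 = -285471*1/6792 = -95157/2264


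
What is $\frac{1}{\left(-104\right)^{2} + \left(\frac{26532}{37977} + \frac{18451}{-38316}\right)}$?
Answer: $\frac{485042244}{5246322206599} \approx 9.2454 \cdot 10^{-5}$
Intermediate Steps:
$\frac{1}{\left(-104\right)^{2} + \left(\frac{26532}{37977} + \frac{18451}{-38316}\right)} = \frac{1}{10816 + \left(26532 \cdot \frac{1}{37977} + 18451 \left(- \frac{1}{38316}\right)\right)} = \frac{1}{10816 + \left(\frac{8844}{12659} - \frac{18451}{38316}\right)} = \frac{1}{10816 + \frac{105295495}{485042244}} = \frac{1}{\frac{5246322206599}{485042244}} = \frac{485042244}{5246322206599}$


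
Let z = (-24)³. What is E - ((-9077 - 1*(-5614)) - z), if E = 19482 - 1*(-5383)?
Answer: 14504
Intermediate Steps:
E = 24865 (E = 19482 + 5383 = 24865)
z = -13824
E - ((-9077 - 1*(-5614)) - z) = 24865 - ((-9077 - 1*(-5614)) - 1*(-13824)) = 24865 - ((-9077 + 5614) + 13824) = 24865 - (-3463 + 13824) = 24865 - 1*10361 = 24865 - 10361 = 14504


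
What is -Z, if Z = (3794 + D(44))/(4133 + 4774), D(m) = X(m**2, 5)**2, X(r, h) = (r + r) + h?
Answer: -5011641/2969 ≈ -1688.0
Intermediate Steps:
X(r, h) = h + 2*r (X(r, h) = 2*r + h = h + 2*r)
D(m) = (5 + 2*m**2)**2
Z = 5011641/2969 (Z = (3794 + (5 + 2*44**2)**2)/(4133 + 4774) = (3794 + (5 + 2*1936)**2)/8907 = (3794 + (5 + 3872)**2)*(1/8907) = (3794 + 3877**2)*(1/8907) = (3794 + 15031129)*(1/8907) = 15034923*(1/8907) = 5011641/2969 ≈ 1688.0)
-Z = -1*5011641/2969 = -5011641/2969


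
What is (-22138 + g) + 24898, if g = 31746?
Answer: 34506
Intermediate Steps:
(-22138 + g) + 24898 = (-22138 + 31746) + 24898 = 9608 + 24898 = 34506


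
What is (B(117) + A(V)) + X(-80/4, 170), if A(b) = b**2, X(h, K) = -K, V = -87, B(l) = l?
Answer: 7516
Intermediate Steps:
(B(117) + A(V)) + X(-80/4, 170) = (117 + (-87)**2) - 1*170 = (117 + 7569) - 170 = 7686 - 170 = 7516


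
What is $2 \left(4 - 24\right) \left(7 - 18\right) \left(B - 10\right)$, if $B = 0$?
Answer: $-4400$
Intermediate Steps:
$2 \left(4 - 24\right) \left(7 - 18\right) \left(B - 10\right) = 2 \left(4 - 24\right) \left(7 - 18\right) \left(0 - 10\right) = 2 \left(4 - 24\right) \left(\left(-11\right) \left(-10\right)\right) = 2 \left(-20\right) 110 = \left(-40\right) 110 = -4400$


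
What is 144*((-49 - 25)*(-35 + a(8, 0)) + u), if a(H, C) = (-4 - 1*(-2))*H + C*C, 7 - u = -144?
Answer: 565200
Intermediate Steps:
u = 151 (u = 7 - 1*(-144) = 7 + 144 = 151)
a(H, C) = C² - 2*H (a(H, C) = (-4 + 2)*H + C² = -2*H + C² = C² - 2*H)
144*((-49 - 25)*(-35 + a(8, 0)) + u) = 144*((-49 - 25)*(-35 + (0² - 2*8)) + 151) = 144*(-74*(-35 + (0 - 16)) + 151) = 144*(-74*(-35 - 16) + 151) = 144*(-74*(-51) + 151) = 144*(3774 + 151) = 144*3925 = 565200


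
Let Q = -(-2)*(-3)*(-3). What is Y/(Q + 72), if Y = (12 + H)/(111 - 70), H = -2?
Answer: 1/369 ≈ 0.0027100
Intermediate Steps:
Q = 18 (Q = -2*3*(-3) = -6*(-3) = 18)
Y = 10/41 (Y = (12 - 2)/(111 - 70) = 10/41 ≈ 0.24390)
Y/(Q + 72) = (10/41)/(18 + 72) = (10/41)/90 = (1/90)*(10/41) = 1/369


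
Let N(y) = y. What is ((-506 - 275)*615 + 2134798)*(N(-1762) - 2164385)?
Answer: -3583853387001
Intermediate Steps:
((-506 - 275)*615 + 2134798)*(N(-1762) - 2164385) = ((-506 - 275)*615 + 2134798)*(-1762 - 2164385) = (-781*615 + 2134798)*(-2166147) = (-480315 + 2134798)*(-2166147) = 1654483*(-2166147) = -3583853387001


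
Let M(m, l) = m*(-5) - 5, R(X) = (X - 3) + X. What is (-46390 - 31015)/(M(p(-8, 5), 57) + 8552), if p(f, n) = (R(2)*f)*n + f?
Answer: -77405/8787 ≈ -8.8090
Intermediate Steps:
R(X) = -3 + 2*X (R(X) = (-3 + X) + X = -3 + 2*X)
p(f, n) = f + f*n (p(f, n) = ((-3 + 2*2)*f)*n + f = ((-3 + 4)*f)*n + f = (1*f)*n + f = f*n + f = f + f*n)
M(m, l) = -5 - 5*m (M(m, l) = -5*m - 5 = -5 - 5*m)
(-46390 - 31015)/(M(p(-8, 5), 57) + 8552) = (-46390 - 31015)/((-5 - (-40)*(1 + 5)) + 8552) = -77405/((-5 - (-40)*6) + 8552) = -77405/((-5 - 5*(-48)) + 8552) = -77405/((-5 + 240) + 8552) = -77405/(235 + 8552) = -77405/8787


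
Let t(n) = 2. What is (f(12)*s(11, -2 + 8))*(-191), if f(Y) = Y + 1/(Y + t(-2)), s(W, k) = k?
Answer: -96837/7 ≈ -13834.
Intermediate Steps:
f(Y) = Y + 1/(2 + Y) (f(Y) = Y + 1/(Y + 2) = Y + 1/(2 + Y))
(f(12)*s(11, -2 + 8))*(-191) = (((1 + 12**2 + 2*12)/(2 + 12))*(-2 + 8))*(-191) = (((1 + 144 + 24)/14)*6)*(-191) = (((1/14)*169)*6)*(-191) = ((169/14)*6)*(-191) = (507/7)*(-191) = -96837/7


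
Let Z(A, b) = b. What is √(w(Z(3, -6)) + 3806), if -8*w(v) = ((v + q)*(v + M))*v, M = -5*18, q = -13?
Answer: √5174 ≈ 71.931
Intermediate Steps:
M = -90
w(v) = -v*(-90 + v)*(-13 + v)/8 (w(v) = -(v - 13)*(v - 90)*v/8 = -(-13 + v)*(-90 + v)*v/8 = -(-90 + v)*(-13 + v)*v/8 = -v*(-90 + v)*(-13 + v)/8)
√(w(Z(3, -6)) + 3806) = √((⅛)*(-6)*(-1170 - 1*(-6)² + 103*(-6)) + 3806) = √((⅛)*(-6)*(-1170 - 1*36 - 618) + 3806) = √((⅛)*(-6)*(-1170 - 36 - 618) + 3806) = √((⅛)*(-6)*(-1824) + 3806) = √(1368 + 3806) = √5174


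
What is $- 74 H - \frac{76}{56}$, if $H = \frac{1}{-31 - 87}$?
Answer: $- \frac{603}{826} \approx -0.73002$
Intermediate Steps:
$H = - \frac{1}{118}$ ($H = \frac{1}{-118} = - \frac{1}{118} \approx -0.0084746$)
$- 74 H - \frac{76}{56} = \left(-74\right) \left(- \frac{1}{118}\right) - \frac{76}{56} = \frac{37}{59} - \frac{19}{14} = - \frac{603}{826}$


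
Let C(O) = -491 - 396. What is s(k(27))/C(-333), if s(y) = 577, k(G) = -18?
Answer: -577/887 ≈ -0.65051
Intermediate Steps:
C(O) = -887
s(k(27))/C(-333) = 577/(-887) = 577*(-1/887) = -577/887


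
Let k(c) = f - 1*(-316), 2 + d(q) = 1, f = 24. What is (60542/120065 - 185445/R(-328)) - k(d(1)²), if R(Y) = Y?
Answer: 8895662901/39381320 ≈ 225.89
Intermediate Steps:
d(q) = -1 (d(q) = -2 + 1 = -1)
k(c) = 340 (k(c) = 24 - 1*(-316) = 24 + 316 = 340)
(60542/120065 - 185445/R(-328)) - k(d(1)²) = (60542/120065 - 185445/(-328)) - 1*340 = (60542*(1/120065) - 185445*(-1/328)) - 340 = (60542/120065 + 185445/328) - 340 = 22285311701/39381320 - 340 = 8895662901/39381320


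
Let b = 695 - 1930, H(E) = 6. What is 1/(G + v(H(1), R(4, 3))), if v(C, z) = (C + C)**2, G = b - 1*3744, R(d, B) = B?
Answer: -1/4835 ≈ -0.00020683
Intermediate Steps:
b = -1235
G = -4979 (G = -1235 - 1*3744 = -1235 - 3744 = -4979)
v(C, z) = 4*C**2 (v(C, z) = (2*C)**2 = 4*C**2)
1/(G + v(H(1), R(4, 3))) = 1/(-4979 + 4*6**2) = 1/(-4979 + 4*36) = 1/(-4979 + 144) = 1/(-4835) = -1/4835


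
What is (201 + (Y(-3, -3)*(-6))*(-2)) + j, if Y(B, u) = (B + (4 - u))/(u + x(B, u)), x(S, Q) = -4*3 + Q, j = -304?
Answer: -317/3 ≈ -105.67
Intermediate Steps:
x(S, Q) = -12 + Q
Y(B, u) = (4 + B - u)/(-12 + 2*u) (Y(B, u) = (B + (4 - u))/(u + (-12 + u)) = (4 + B - u)/(-12 + 2*u))
(201 + (Y(-3, -3)*(-6))*(-2)) + j = (201 + (((4 - 3 - 1*(-3))/(2*(-6 - 3)))*(-6))*(-2)) - 304 = (201 + (((1/2)*(4 - 3 + 3)/(-9))*(-6))*(-2)) - 304 = (201 + (((1/2)*(-1/9)*4)*(-6))*(-2)) - 304 = (201 - 2/9*(-6)*(-2)) - 304 = (201 + (4/3)*(-2)) - 304 = (201 - 8/3) - 304 = 595/3 - 304 = -317/3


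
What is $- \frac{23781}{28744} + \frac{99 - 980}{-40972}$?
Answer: $- \frac{237257917}{294424792} \approx -0.80584$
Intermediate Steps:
$- \frac{23781}{28744} + \frac{99 - 980}{-40972} = \left(-23781\right) \frac{1}{28744} + \left(99 - 980\right) \left(- \frac{1}{40972}\right) = - \frac{23781}{28744} - - \frac{881}{40972} = - \frac{23781}{28744} + \frac{881}{40972} = - \frac{237257917}{294424792}$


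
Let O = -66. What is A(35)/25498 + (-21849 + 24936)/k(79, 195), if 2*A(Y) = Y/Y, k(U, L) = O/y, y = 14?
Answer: -3035737/4636 ≈ -654.82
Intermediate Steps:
k(U, L) = -33/7 (k(U, L) = -66/14 = -66*1/14 = -33/7)
A(Y) = ½ (A(Y) = (Y/Y)/2 = (½)*1 = ½)
A(35)/25498 + (-21849 + 24936)/k(79, 195) = (½)/25498 + (-21849 + 24936)/(-33/7) = (½)*(1/25498) + 3087*(-7/33) = 1/50996 - 7203/11 = -3035737/4636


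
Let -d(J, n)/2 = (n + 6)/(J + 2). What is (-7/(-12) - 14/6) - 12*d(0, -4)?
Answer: 89/4 ≈ 22.250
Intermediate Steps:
d(J, n) = -2*(6 + n)/(2 + J) (d(J, n) = -2*(n + 6)/(J + 2) = -2*(6 + n)/(2 + J))
(-7/(-12) - 14/6) - 12*d(0, -4) = (-7/(-12) - 14/6) - 24*(-6 - 1*(-4))/(2 + 0) = (-7*(-1/12) - 14*1/6) - 24*(-6 + 4)/2 = (7/12 - 7/3) - 24*(-2)/2 = -7/4 - 12*(-2) = -7/4 + 24 = 89/4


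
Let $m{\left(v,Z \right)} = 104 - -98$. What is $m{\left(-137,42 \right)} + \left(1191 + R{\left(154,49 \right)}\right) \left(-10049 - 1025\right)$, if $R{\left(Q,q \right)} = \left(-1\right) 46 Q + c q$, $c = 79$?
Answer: $22391830$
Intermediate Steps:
$m{\left(v,Z \right)} = 202$ ($m{\left(v,Z \right)} = 104 + 98 = 202$)
$R{\left(Q,q \right)} = - 46 Q + 79 q$ ($R{\left(Q,q \right)} = \left(-1\right) 46 Q + 79 q = - 46 Q + 79 q$)
$m{\left(-137,42 \right)} + \left(1191 + R{\left(154,49 \right)}\right) \left(-10049 - 1025\right) = 202 + \left(1191 + \left(\left(-46\right) 154 + 79 \cdot 49\right)\right) \left(-10049 - 1025\right) = 202 + \left(1191 + \left(-7084 + 3871\right)\right) \left(-11074\right) = 202 + \left(1191 - 3213\right) \left(-11074\right) = 202 - -22391628 = 202 + 22391628 = 22391830$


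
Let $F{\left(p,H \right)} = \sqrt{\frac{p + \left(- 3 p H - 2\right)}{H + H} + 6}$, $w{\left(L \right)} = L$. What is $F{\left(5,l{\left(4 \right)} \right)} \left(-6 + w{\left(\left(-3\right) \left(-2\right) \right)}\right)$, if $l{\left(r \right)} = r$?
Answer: $0$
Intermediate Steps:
$F{\left(p,H \right)} = \sqrt{6 + \frac{-2 + p - 3 H p}{2 H}}$ ($F{\left(p,H \right)} = \sqrt{\frac{p - \left(2 + 3 H p\right)}{2 H} + 6} = \sqrt{\left(p - \left(2 + 3 H p\right)\right) \frac{1}{2 H} + 6} = \sqrt{\left(-2 + p - 3 H p\right) \frac{1}{2 H} + 6} = \sqrt{\frac{-2 + p - 3 H p}{2 H} + 6} = \sqrt{6 + \frac{-2 + p - 3 H p}{2 H}}$)
$F{\left(5,l{\left(4 \right)} \right)} \left(-6 + w{\left(\left(-3\right) \left(-2\right) \right)}\right) = \frac{\sqrt{2} \sqrt{\frac{-2 + 5 - 12 \left(-4 + 5\right)}{4}}}{2} \left(-6 - -6\right) = \frac{\sqrt{2} \sqrt{\frac{-2 + 5 - 12 \cdot 1}{4}}}{2} \left(-6 + 6\right) = \frac{\sqrt{2} \sqrt{\frac{-2 + 5 - 12}{4}}}{2} \cdot 0 = \frac{\sqrt{2} \sqrt{\frac{1}{4} \left(-9\right)}}{2} \cdot 0 = \frac{\sqrt{2} \sqrt{- \frac{9}{4}}}{2} \cdot 0 = \frac{\sqrt{2} \frac{3 i}{2}}{2} \cdot 0 = \frac{3 i \sqrt{2}}{4} \cdot 0 = 0$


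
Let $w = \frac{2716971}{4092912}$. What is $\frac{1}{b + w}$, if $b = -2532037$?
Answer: $- \frac{1364304}{3454467301591} \approx -3.9494 \cdot 10^{-7}$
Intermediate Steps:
$w = \frac{905657}{1364304}$ ($w = 2716971 \cdot \frac{1}{4092912} = \frac{905657}{1364304} \approx 0.66382$)
$\frac{1}{b + w} = \frac{1}{-2532037 + \frac{905657}{1364304}} = \frac{1}{- \frac{3454467301591}{1364304}} = - \frac{1364304}{3454467301591}$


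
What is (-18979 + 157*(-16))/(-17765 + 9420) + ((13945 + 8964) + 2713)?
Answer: 213837081/8345 ≈ 25625.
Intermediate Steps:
(-18979 + 157*(-16))/(-17765 + 9420) + ((13945 + 8964) + 2713) = (-18979 - 2512)/(-8345) + (22909 + 2713) = -21491*(-1/8345) + 25622 = 21491/8345 + 25622 = 213837081/8345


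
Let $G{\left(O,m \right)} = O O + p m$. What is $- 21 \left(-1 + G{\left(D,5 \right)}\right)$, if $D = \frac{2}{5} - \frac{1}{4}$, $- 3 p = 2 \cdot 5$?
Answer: $\frac{148211}{400} \approx 370.53$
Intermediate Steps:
$p = - \frac{10}{3}$ ($p = - \frac{2 \cdot 5}{3} = \left(- \frac{1}{3}\right) 10 = - \frac{10}{3} \approx -3.3333$)
$D = \frac{3}{20}$ ($D = 2 \cdot \frac{1}{5} - \frac{1}{4} = \frac{2}{5} - \frac{1}{4} = \frac{3}{20} \approx 0.15$)
$G{\left(O,m \right)} = O^{2} - \frac{10 m}{3}$ ($G{\left(O,m \right)} = O O - \frac{10 m}{3} = O^{2} - \frac{10 m}{3}$)
$- 21 \left(-1 + G{\left(D,5 \right)}\right) = - 21 \left(-1 + \left(\left(\frac{3}{20}\right)^{2} - \frac{50}{3}\right)\right) = - 21 \left(-1 + \left(\frac{9}{400} - \frac{50}{3}\right)\right) = - 21 \left(-1 - \frac{19973}{1200}\right) = \left(-21\right) \left(- \frac{21173}{1200}\right) = \frac{148211}{400}$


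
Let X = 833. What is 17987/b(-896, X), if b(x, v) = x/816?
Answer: -917337/56 ≈ -16381.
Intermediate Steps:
b(x, v) = x/816 (b(x, v) = x*(1/816) = x/816)
17987/b(-896, X) = 17987/(((1/816)*(-896))) = 17987/(-56/51) = 17987*(-51/56) = -917337/56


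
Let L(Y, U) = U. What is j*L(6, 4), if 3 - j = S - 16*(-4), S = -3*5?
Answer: -184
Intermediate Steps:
S = -15
j = -46 (j = 3 - (-15 - 16*(-4)) = 3 - (-15 + 64) = 3 - 1*49 = 3 - 49 = -46)
j*L(6, 4) = -46*4 = -184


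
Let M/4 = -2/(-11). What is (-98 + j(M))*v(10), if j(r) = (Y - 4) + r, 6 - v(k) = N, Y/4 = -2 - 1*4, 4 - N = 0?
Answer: -2756/11 ≈ -250.55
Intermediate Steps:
N = 4 (N = 4 - 1*0 = 4 + 0 = 4)
Y = -24 (Y = 4*(-2 - 1*4) = 4*(-2 - 4) = 4*(-6) = -24)
v(k) = 2 (v(k) = 6 - 1*4 = 6 - 4 = 2)
M = 8/11 (M = 4*(-2/(-11)) = 4*(-2*(-1/11)) = 4*(2/11) = 8/11 ≈ 0.72727)
j(r) = -28 + r (j(r) = (-24 - 4) + r = -28 + r)
(-98 + j(M))*v(10) = (-98 + (-28 + 8/11))*2 = (-98 - 300/11)*2 = -1378/11*2 = -2756/11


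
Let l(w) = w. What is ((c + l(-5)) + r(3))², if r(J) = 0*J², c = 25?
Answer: 400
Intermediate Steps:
r(J) = 0
((c + l(-5)) + r(3))² = ((25 - 5) + 0)² = (20 + 0)² = 20² = 400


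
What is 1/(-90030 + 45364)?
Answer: -1/44666 ≈ -2.2388e-5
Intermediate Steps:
1/(-90030 + 45364) = 1/(-44666) = -1/44666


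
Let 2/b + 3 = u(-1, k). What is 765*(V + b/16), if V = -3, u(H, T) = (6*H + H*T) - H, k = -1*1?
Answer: -129285/56 ≈ -2308.7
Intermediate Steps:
k = -1
u(H, T) = 5*H + H*T
b = -2/7 (b = 2/(-3 - (5 - 1)) = 2/(-3 - 1*4) = 2/(-3 - 4) = 2/(-7) = 2*(-1/7) = -2/7 ≈ -0.28571)
765*(V + b/16) = 765*(-3 - 2/7/16) = 765*(-3 + (1/16)*(-2/7)) = 765*(-3 - 1/56) = 765*(-169/56) = -129285/56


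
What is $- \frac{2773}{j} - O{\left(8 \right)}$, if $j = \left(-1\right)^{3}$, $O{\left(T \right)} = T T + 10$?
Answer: $2699$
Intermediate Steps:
$O{\left(T \right)} = 10 + T^{2}$ ($O{\left(T \right)} = T^{2} + 10 = 10 + T^{2}$)
$j = -1$
$- \frac{2773}{j} - O{\left(8 \right)} = - \frac{2773}{-1} - \left(10 + 8^{2}\right) = \left(-2773\right) \left(-1\right) - \left(10 + 64\right) = 2773 - 74 = 2699$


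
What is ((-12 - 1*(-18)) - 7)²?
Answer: 1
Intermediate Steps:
((-12 - 1*(-18)) - 7)² = ((-12 + 18) - 7)² = (6 - 7)² = (-1)² = 1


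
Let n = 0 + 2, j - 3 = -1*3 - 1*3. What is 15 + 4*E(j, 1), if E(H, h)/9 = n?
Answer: 87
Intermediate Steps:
j = -3 (j = 3 + (-1*3 - 1*3) = 3 + (-3 - 3) = 3 - 6 = -3)
n = 2
E(H, h) = 18 (E(H, h) = 9*2 = 18)
15 + 4*E(j, 1) = 15 + 4*18 = 15 + 72 = 87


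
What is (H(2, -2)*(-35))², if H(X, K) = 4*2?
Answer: 78400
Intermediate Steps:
H(X, K) = 8
(H(2, -2)*(-35))² = (8*(-35))² = (-280)² = 78400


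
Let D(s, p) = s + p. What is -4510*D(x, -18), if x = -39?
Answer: 257070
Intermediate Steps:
D(s, p) = p + s
-4510*D(x, -18) = -4510*(-18 - 39) = -4510*(-57) = 257070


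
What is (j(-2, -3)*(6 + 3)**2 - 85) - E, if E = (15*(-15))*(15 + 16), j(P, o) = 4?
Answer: 7214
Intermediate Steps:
E = -6975 (E = -225*31 = -6975)
(j(-2, -3)*(6 + 3)**2 - 85) - E = (4*(6 + 3)**2 - 85) - 1*(-6975) = (4*9**2 - 85) + 6975 = (4*81 - 85) + 6975 = (324 - 85) + 6975 = 239 + 6975 = 7214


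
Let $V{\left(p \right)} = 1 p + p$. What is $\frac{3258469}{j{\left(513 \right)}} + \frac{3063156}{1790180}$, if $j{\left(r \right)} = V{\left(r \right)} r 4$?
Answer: $\frac{161608784807}{49591566360} \approx 3.2588$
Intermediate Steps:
$V{\left(p \right)} = 2 p$ ($V{\left(p \right)} = p + p = 2 p$)
$j{\left(r \right)} = 8 r^{2}$ ($j{\left(r \right)} = 2 r r 4 = 2 r^{2} \cdot 4 = 8 r^{2}$)
$\frac{3258469}{j{\left(513 \right)}} + \frac{3063156}{1790180} = \frac{3258469}{8 \cdot 513^{2}} + \frac{3063156}{1790180} = \frac{3258469}{8 \cdot 263169} + 3063156 \cdot \frac{1}{1790180} = \frac{3258469}{2105352} + \frac{765789}{447545} = \frac{161608784807}{49591566360}$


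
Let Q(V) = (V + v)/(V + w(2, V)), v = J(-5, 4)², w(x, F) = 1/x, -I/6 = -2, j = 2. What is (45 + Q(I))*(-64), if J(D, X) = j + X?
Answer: -78144/25 ≈ -3125.8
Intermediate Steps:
I = 12 (I = -6*(-2) = 12)
J(D, X) = 2 + X
v = 36 (v = (2 + 4)² = 6² = 36)
Q(V) = (36 + V)/(½ + V) (Q(V) = (V + 36)/(V + 1/2) = (36 + V)/(V + ½) = (36 + V)/(½ + V))
(45 + Q(I))*(-64) = (45 + 2*(36 + 12)/(1 + 2*12))*(-64) = (45 + 2*48/(1 + 24))*(-64) = (45 + 2*48/25)*(-64) = (45 + 2*(1/25)*48)*(-64) = (45 + 96/25)*(-64) = (1221/25)*(-64) = -78144/25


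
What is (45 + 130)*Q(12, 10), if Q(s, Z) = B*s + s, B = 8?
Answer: 18900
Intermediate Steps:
Q(s, Z) = 9*s (Q(s, Z) = 8*s + s = 9*s)
(45 + 130)*Q(12, 10) = (45 + 130)*(9*12) = 175*108 = 18900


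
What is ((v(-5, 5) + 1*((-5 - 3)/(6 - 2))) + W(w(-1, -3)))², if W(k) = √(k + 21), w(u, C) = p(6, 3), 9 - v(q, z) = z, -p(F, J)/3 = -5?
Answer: 64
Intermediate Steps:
p(F, J) = 15 (p(F, J) = -3*(-5) = 15)
v(q, z) = 9 - z
w(u, C) = 15
W(k) = √(21 + k)
((v(-5, 5) + 1*((-5 - 3)/(6 - 2))) + W(w(-1, -3)))² = (((9 - 1*5) + 1*((-5 - 3)/(6 - 2))) + √(21 + 15))² = (((9 - 5) + 1*(-8/4)) + √36)² = ((4 + 1*(-8*¼)) + 6)² = ((4 + 1*(-2)) + 6)² = ((4 - 2) + 6)² = (2 + 6)² = 8² = 64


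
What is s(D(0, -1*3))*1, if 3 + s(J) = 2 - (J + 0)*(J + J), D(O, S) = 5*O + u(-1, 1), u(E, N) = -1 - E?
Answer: -1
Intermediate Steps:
D(O, S) = 5*O (D(O, S) = 5*O + (-1 - 1*(-1)) = 5*O + (-1 + 1) = 5*O + 0 = 5*O)
s(J) = -1 - 2*J² (s(J) = -3 + (2 - (J + 0)*(J + J)) = -3 + (2 - J*2*J) = -3 + (2 - 2*J²) = -1 - 2*J²)
s(D(0, -1*3))*1 = (-1 - 2*(5*0)²)*1 = (-1 - 2*0²)*1 = (-1 - 2*0)*1 = (-1 + 0)*1 = -1*1 = -1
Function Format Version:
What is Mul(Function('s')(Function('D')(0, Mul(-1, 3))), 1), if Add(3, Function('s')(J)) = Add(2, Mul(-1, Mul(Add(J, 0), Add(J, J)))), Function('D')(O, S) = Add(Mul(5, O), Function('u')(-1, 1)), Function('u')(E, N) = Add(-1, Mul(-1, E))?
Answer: -1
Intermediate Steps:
Function('D')(O, S) = Mul(5, O) (Function('D')(O, S) = Add(Mul(5, O), Add(-1, Mul(-1, -1))) = Add(Mul(5, O), Add(-1, 1)) = Add(Mul(5, O), 0) = Mul(5, O))
Function('s')(J) = Add(-1, Mul(-2, Pow(J, 2))) (Function('s')(J) = Add(-3, Add(2, Mul(-1, Mul(Add(J, 0), Add(J, J))))) = Add(-3, Add(2, Mul(-1, Mul(J, Mul(2, J))))) = Add(-3, Add(2, Mul(-1, Mul(2, Pow(J, 2))))) = Add(-3, Add(2, Mul(-2, Pow(J, 2)))) = Add(-1, Mul(-2, Pow(J, 2))))
Mul(Function('s')(Function('D')(0, Mul(-1, 3))), 1) = Mul(Add(-1, Mul(-2, Pow(Mul(5, 0), 2))), 1) = Mul(Add(-1, Mul(-2, Pow(0, 2))), 1) = Mul(Add(-1, Mul(-2, 0)), 1) = Mul(Add(-1, 0), 1) = Mul(-1, 1) = -1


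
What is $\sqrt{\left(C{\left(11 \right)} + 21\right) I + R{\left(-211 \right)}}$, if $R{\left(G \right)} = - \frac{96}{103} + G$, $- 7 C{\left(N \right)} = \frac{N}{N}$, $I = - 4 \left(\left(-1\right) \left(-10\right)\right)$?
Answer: $\frac{i \sqrt{543866883}}{721} \approx 32.345 i$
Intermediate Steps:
$I = -40$ ($I = \left(-4\right) 10 = -40$)
$C{\left(N \right)} = - \frac{1}{7}$ ($C{\left(N \right)} = - \frac{N \frac{1}{N}}{7} = \left(- \frac{1}{7}\right) 1 = - \frac{1}{7}$)
$R{\left(G \right)} = - \frac{96}{103} + G$ ($R{\left(G \right)} = \left(-96\right) \frac{1}{103} + G = - \frac{96}{103} + G$)
$\sqrt{\left(C{\left(11 \right)} + 21\right) I + R{\left(-211 \right)}} = \sqrt{\left(- \frac{1}{7} + 21\right) \left(-40\right) - \frac{21829}{103}} = \sqrt{\frac{146}{7} \left(-40\right) - \frac{21829}{103}} = \sqrt{- \frac{5840}{7} - \frac{21829}{103}} = \sqrt{- \frac{754323}{721}} = \frac{i \sqrt{543866883}}{721}$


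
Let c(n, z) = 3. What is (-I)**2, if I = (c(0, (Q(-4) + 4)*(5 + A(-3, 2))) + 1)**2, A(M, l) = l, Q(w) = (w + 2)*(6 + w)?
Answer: 256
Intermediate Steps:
Q(w) = (2 + w)*(6 + w)
I = 16 (I = (3 + 1)**2 = 4**2 = 16)
(-I)**2 = (-1*16)**2 = (-16)**2 = 256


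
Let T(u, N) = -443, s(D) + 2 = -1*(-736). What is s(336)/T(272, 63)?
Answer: -734/443 ≈ -1.6569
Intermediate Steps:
s(D) = 734 (s(D) = -2 - 1*(-736) = -2 + 736 = 734)
s(336)/T(272, 63) = 734/(-443) = 734*(-1/443) = -734/443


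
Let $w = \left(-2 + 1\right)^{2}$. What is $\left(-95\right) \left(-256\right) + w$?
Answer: $24321$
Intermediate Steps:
$w = 1$ ($w = \left(-1\right)^{2} = 1$)
$\left(-95\right) \left(-256\right) + w = \left(-95\right) \left(-256\right) + 1 = 24320 + 1 = 24321$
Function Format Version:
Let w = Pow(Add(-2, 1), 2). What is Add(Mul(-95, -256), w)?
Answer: 24321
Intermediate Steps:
w = 1 (w = Pow(-1, 2) = 1)
Add(Mul(-95, -256), w) = Add(Mul(-95, -256), 1) = Add(24320, 1) = 24321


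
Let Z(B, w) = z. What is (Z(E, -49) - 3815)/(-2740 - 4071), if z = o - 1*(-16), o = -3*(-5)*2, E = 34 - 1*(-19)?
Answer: 3769/6811 ≈ 0.55337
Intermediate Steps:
E = 53 (E = 34 + 19 = 53)
o = 30 (o = 15*2 = 30)
z = 46 (z = 30 - 1*(-16) = 30 + 16 = 46)
Z(B, w) = 46
(Z(E, -49) - 3815)/(-2740 - 4071) = (46 - 3815)/(-2740 - 4071) = -3769/(-6811) = -3769*(-1/6811) = 3769/6811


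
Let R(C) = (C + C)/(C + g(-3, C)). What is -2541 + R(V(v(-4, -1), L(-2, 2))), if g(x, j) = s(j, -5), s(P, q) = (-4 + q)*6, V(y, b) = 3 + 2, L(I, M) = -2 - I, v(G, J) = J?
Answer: -124519/49 ≈ -2541.2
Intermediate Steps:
V(y, b) = 5
s(P, q) = -24 + 6*q
g(x, j) = -54 (g(x, j) = -24 + 6*(-5) = -24 - 30 = -54)
R(C) = 2*C/(-54 + C) (R(C) = (C + C)/(C - 54) = (2*C)/(-54 + C) = 2*C/(-54 + C))
-2541 + R(V(v(-4, -1), L(-2, 2))) = -2541 + 2*5/(-54 + 5) = -2541 + 2*5/(-49) = -2541 + 2*5*(-1/49) = -2541 - 10/49 = -124519/49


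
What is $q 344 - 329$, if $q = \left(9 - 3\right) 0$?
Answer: $-329$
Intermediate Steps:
$q = 0$ ($q = 6 \cdot 0 = 0$)
$q 344 - 329 = 0 \cdot 344 - 329 = 0 - 329 = -329$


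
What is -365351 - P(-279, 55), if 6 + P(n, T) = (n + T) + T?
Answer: -365176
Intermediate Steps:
P(n, T) = -6 + n + 2*T (P(n, T) = -6 + ((n + T) + T) = -6 + ((T + n) + T) = -6 + (n + 2*T) = -6 + n + 2*T)
-365351 - P(-279, 55) = -365351 - (-6 - 279 + 2*55) = -365351 - (-6 - 279 + 110) = -365351 - 1*(-175) = -365351 + 175 = -365176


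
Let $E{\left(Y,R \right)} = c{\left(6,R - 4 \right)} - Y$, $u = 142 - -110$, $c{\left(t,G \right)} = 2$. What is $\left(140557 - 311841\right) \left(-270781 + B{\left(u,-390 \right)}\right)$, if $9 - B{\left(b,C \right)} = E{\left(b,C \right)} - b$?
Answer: $46292926680$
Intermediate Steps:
$u = 252$ ($u = 142 + 110 = 252$)
$E{\left(Y,R \right)} = 2 - Y$
$B{\left(b,C \right)} = 7 + 2 b$ ($B{\left(b,C \right)} = 9 - \left(\left(2 - b\right) - b\right) = 9 - \left(2 - 2 b\right) = 9 + \left(-2 + 2 b\right) = 7 + 2 b$)
$\left(140557 - 311841\right) \left(-270781 + B{\left(u,-390 \right)}\right) = \left(140557 - 311841\right) \left(-270781 + \left(7 + 2 \cdot 252\right)\right) = - 171284 \left(-270781 + \left(7 + 504\right)\right) = - 171284 \left(-270781 + 511\right) = \left(-171284\right) \left(-270270\right) = 46292926680$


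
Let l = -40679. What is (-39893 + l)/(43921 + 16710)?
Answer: -80572/60631 ≈ -1.3289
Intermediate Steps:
(-39893 + l)/(43921 + 16710) = (-39893 - 40679)/(43921 + 16710) = -80572/60631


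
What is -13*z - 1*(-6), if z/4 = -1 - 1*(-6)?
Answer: -254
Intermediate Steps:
z = 20 (z = 4*(-1 - 1*(-6)) = 4*(-1 + 6) = 4*5 = 20)
-13*z - 1*(-6) = -13*20 - 1*(-6) = -260 + 6 = -254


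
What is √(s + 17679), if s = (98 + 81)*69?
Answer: √30030 ≈ 173.29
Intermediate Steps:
s = 12351 (s = 179*69 = 12351)
√(s + 17679) = √(12351 + 17679) = √30030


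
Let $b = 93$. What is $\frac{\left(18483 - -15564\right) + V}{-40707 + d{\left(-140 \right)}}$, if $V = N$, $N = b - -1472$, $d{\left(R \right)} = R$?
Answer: $- \frac{35612}{40847} \approx -0.87184$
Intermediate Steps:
$N = 1565$ ($N = 93 - -1472 = 93 + 1472 = 1565$)
$V = 1565$
$\frac{\left(18483 - -15564\right) + V}{-40707 + d{\left(-140 \right)}} = \frac{\left(18483 - -15564\right) + 1565}{-40707 - 140} = \frac{\left(18483 + 15564\right) + 1565}{-40847} = \left(34047 + 1565\right) \left(- \frac{1}{40847}\right) = 35612 \left(- \frac{1}{40847}\right) = - \frac{35612}{40847}$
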